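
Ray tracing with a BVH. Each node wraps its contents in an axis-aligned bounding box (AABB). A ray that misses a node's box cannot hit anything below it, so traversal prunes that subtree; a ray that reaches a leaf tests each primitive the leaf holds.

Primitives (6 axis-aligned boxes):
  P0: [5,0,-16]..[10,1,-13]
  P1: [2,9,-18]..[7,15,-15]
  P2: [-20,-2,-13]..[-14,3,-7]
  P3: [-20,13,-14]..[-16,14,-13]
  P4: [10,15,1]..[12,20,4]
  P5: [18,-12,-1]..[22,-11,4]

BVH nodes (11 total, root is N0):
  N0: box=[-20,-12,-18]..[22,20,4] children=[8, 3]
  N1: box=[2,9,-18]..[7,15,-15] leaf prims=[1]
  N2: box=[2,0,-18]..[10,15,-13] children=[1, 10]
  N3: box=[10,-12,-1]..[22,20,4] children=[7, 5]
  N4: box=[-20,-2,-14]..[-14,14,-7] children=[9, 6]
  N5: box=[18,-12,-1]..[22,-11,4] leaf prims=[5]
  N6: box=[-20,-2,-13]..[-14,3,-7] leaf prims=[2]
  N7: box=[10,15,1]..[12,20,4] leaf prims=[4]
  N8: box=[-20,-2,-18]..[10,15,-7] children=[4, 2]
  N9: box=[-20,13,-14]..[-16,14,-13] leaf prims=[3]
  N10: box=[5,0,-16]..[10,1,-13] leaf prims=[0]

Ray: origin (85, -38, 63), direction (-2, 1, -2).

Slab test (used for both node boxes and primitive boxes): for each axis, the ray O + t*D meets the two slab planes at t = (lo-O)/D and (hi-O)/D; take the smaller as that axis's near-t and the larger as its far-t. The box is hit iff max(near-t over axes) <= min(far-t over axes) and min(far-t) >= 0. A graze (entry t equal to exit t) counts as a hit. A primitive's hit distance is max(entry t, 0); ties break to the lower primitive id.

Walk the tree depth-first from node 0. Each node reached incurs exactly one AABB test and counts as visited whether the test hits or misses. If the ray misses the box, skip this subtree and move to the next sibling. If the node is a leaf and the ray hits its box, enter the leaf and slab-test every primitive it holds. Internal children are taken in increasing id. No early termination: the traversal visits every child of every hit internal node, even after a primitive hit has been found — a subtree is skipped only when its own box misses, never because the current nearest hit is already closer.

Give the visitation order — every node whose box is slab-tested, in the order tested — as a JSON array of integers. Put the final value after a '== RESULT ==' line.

Trace the traversal:
N0 x:[63/2,105/2] y:[26,58] z:[59/2,81/2] -> hit [63/2,81/2], descend [3, 8]
  N3 x:[63/2,75/2] y:[26,58] z:[59/2,32] -> hit [63/2,32], descend [5, 7]
    N5 x:[63/2,67/2] y:[26,27] z:[59/2,32] -> miss, prune
    N7 x:[73/2,75/2] y:[53,58] z:[59/2,31] -> miss, prune
  N8 x:[75/2,105/2] y:[36,53] z:[35,81/2] -> hit [75/2,81/2], descend [2, 4]
    N2 x:[75/2,83/2] y:[38,53] z:[38,81/2] -> hit [38,81/2], descend [1, 10]
      N1 x:[39,83/2] y:[47,53] z:[39,81/2] -> miss, prune
      N10 x:[75/2,40] y:[38,39] z:[38,79/2] -> hit [38,39] leaf, test {P0@t=38}
    N4 x:[99/2,105/2] y:[36,52] z:[35,77/2] -> miss, prune

Visited [0, 3, 5, 7, 8, 2, 1, 10, 4]. Tests: 9 box, 1 leaf. Nearest: P0.

== RESULT ==
[0, 3, 5, 7, 8, 2, 1, 10, 4]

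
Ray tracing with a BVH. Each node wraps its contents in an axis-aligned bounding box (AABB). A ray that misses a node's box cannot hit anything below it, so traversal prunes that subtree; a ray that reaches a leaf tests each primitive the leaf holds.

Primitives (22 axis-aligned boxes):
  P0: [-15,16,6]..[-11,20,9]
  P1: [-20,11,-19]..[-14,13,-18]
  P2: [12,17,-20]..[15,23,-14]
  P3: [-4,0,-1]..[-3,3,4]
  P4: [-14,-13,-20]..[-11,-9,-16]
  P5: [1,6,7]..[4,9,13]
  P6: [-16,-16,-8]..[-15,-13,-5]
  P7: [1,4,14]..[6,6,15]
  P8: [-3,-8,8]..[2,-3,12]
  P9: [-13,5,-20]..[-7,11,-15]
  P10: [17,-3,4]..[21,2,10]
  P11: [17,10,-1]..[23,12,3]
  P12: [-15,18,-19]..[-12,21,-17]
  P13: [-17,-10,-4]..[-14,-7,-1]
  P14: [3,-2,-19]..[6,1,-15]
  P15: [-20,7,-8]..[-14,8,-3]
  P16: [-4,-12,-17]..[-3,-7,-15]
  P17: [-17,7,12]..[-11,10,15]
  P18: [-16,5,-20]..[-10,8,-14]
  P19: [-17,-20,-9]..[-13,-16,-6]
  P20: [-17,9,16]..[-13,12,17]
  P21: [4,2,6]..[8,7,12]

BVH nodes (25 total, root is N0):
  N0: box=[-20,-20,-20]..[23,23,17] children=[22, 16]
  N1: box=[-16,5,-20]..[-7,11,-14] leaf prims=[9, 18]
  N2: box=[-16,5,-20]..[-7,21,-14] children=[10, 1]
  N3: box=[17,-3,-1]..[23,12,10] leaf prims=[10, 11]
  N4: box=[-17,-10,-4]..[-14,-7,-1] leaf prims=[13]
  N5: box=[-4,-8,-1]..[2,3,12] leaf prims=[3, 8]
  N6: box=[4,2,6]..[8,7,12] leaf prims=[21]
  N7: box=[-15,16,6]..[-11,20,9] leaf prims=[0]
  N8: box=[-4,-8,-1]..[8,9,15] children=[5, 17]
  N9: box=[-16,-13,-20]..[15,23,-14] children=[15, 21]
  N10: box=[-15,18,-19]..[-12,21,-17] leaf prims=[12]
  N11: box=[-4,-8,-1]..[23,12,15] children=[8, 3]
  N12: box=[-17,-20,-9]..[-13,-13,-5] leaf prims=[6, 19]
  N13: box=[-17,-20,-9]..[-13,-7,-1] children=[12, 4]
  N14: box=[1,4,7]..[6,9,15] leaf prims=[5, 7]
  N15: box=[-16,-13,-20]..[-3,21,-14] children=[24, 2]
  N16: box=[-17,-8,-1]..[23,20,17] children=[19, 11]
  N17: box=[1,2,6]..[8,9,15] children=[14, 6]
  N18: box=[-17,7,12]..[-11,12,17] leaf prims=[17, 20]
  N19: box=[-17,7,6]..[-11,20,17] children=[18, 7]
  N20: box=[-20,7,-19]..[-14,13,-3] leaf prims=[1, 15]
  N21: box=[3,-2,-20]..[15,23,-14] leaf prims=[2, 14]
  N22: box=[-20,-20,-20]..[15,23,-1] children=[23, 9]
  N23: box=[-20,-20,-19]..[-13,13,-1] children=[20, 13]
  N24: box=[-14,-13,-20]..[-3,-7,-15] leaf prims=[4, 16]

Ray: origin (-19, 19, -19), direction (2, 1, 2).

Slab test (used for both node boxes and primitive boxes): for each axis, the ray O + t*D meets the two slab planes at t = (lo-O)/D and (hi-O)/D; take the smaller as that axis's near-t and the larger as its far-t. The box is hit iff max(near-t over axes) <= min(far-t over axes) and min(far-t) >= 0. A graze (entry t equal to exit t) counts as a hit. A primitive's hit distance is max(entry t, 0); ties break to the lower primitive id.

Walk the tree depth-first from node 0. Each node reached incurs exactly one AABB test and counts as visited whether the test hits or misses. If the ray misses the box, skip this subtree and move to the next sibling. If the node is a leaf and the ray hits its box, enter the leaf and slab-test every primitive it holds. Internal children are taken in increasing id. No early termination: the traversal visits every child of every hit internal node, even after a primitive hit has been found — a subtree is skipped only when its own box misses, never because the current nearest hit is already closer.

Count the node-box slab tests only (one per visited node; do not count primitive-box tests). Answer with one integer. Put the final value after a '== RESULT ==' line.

Traverse from the root:
N0 x:[-1/2,21] y:[-39,4] z:[-1/2,18] -> hit [-1/2,4], descend [16, 22]
  N16 x:[1,21] y:[-27,1] z:[9,18] -> miss, prune
  N22 x:[-1/2,17] y:[-39,4] z:[-1/2,9] -> hit [-1/2,4], descend [9, 23]
    N9 x:[3/2,17] y:[-32,4] z:[-1/2,5/2] -> hit [3/2,5/2], descend [15, 21]
      N15 x:[3/2,8] y:[-32,2] z:[-1/2,5/2] -> hit [3/2,2], descend [2, 24]
        N2 x:[3/2,6] y:[-14,2] z:[-1/2,5/2] -> hit [3/2,2], descend [1, 10]
          N1 x:[3/2,6] y:[-14,-8] z:[-1/2,5/2] -> miss, prune
          N10 x:[2,7/2] y:[-1,2] z:[0,1] -> miss, prune
        N24 x:[5/2,8] y:[-32,-26] z:[-1/2,2] -> miss, prune
      N21 x:[11,17] y:[-21,4] z:[-1/2,5/2] -> miss, prune
    N23 x:[-1/2,3] y:[-39,-6] z:[0,9] -> miss, prune

Summary -> nodes [0, 16, 22, 9, 15, 2, 1, 10, 24, 21, 23]; box-tests=11; leaf-entries=0; first=miss

== RESULT ==
11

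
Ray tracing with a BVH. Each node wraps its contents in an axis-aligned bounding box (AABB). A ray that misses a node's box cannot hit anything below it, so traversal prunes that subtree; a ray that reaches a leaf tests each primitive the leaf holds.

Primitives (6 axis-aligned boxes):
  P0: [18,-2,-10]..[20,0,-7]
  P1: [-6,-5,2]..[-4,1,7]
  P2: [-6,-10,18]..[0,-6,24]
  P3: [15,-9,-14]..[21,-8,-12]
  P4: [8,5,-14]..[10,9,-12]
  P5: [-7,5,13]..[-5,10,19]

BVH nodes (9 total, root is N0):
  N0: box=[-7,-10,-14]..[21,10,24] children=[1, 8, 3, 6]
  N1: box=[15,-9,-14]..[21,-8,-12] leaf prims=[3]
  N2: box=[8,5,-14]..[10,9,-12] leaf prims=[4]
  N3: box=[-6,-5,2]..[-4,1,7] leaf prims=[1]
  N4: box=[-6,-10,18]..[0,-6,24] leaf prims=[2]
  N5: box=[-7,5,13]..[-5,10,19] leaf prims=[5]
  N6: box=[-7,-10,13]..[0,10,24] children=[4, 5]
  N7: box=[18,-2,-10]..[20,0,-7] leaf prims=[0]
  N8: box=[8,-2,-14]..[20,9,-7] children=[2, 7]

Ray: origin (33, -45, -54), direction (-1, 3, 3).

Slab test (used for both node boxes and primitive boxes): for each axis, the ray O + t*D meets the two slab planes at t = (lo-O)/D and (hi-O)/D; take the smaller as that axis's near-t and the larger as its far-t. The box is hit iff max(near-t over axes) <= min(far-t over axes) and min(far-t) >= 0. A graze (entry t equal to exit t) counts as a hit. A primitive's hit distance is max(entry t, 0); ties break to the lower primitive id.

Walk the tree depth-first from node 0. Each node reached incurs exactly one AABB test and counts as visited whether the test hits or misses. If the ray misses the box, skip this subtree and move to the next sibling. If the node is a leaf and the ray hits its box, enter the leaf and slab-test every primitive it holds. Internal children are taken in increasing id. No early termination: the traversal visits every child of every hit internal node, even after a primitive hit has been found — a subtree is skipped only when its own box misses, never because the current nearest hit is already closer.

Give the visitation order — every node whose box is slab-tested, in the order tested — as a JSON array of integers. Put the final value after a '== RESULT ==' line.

Traverse from the root:
N0 x:[12,40] y:[35/3,55/3] z:[40/3,26] -> hit [40/3,55/3], descend [1, 3, 6, 8]
  N1 x:[12,18] y:[12,37/3] z:[40/3,14] -> miss, prune
  N3 x:[37,39] y:[40/3,46/3] z:[56/3,61/3] -> miss, prune
  N6 x:[33,40] y:[35/3,55/3] z:[67/3,26] -> miss, prune
  N8 x:[13,25] y:[43/3,18] z:[40/3,47/3] -> hit [43/3,47/3], descend [2, 7]
    N2 x:[23,25] y:[50/3,18] z:[40/3,14] -> miss, prune
    N7 x:[13,15] y:[43/3,15] z:[44/3,47/3] -> hit [44/3,15] leaf, test {P0@t=44/3}

order=[0, 1, 3, 6, 8, 2, 7]  |boxes|=7  |leaves|=1  hit=P0

== RESULT ==
[0, 1, 3, 6, 8, 2, 7]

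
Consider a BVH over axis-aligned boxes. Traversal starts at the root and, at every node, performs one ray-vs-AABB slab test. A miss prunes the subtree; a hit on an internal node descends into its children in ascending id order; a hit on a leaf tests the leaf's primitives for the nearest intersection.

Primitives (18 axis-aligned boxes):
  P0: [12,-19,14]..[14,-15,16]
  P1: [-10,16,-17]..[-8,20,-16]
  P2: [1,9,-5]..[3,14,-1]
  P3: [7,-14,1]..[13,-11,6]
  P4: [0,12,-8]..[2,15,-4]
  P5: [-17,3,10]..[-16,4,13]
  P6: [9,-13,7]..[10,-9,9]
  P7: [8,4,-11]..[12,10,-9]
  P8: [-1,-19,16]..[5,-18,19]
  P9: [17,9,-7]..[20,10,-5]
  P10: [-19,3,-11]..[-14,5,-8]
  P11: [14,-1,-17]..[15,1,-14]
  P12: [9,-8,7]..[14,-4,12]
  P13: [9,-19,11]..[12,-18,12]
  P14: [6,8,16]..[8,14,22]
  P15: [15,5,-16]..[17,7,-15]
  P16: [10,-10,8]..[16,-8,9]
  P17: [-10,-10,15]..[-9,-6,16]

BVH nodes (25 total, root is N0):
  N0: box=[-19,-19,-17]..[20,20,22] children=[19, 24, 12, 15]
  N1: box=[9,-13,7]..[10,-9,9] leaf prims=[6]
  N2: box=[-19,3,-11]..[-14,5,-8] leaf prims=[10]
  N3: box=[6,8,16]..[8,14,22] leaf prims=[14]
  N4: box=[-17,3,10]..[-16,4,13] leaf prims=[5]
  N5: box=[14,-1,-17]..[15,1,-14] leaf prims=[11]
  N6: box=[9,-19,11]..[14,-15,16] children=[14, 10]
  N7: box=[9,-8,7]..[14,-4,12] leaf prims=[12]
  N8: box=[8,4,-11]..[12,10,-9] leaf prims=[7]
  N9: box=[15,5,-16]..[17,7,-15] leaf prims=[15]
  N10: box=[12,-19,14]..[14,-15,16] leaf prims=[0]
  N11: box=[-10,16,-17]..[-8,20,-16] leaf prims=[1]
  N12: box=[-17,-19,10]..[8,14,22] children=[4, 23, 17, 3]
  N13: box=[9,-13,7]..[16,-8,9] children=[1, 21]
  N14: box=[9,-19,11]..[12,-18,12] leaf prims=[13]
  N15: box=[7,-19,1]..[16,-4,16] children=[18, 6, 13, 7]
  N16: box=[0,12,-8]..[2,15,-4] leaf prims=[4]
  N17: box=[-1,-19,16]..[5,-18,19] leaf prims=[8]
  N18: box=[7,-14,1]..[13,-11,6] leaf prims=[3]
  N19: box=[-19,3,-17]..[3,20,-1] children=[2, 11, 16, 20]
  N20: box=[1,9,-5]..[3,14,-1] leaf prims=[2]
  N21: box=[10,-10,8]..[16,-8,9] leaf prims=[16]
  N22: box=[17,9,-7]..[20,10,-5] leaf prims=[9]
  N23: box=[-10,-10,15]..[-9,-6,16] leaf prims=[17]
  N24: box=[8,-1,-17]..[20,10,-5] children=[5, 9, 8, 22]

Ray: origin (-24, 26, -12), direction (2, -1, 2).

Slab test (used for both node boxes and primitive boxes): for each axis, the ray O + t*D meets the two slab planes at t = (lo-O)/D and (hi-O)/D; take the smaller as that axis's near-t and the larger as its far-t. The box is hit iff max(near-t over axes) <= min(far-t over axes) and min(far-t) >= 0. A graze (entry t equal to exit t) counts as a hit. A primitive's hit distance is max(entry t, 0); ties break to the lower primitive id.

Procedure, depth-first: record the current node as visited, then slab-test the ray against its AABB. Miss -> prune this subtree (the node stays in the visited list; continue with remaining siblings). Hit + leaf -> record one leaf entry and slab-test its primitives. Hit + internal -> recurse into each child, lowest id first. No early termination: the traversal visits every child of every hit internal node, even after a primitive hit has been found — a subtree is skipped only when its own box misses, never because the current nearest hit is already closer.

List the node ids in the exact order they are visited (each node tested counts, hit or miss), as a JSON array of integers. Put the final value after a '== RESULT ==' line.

Traverse from the root:
N0 x:[5/2,22] y:[6,45] z:[-5/2,17] -> hit [6,17], descend [12, 15, 19, 24]
  N12 x:[7/2,16] y:[12,45] z:[11,17] -> hit [12,16], descend [3, 4, 17, 23]
    N3 x:[15,16] y:[12,18] z:[14,17] -> hit [15,16] leaf, test {P14@t=15}
    N4 x:[7/2,4] y:[22,23] z:[11,25/2] -> miss, prune
    N17 x:[23/2,29/2] y:[44,45] z:[14,31/2] -> miss, prune
    N23 x:[7,15/2] y:[32,36] z:[27/2,14] -> miss, prune
  N15 x:[31/2,20] y:[30,45] z:[13/2,14] -> miss, prune
  N19 x:[5/2,27/2] y:[6,23] z:[-5/2,11/2] -> miss, prune
  N24 x:[16,22] y:[16,27] z:[-5/2,7/2] -> miss, prune

Summary -> nodes [0, 12, 3, 4, 17, 23, 15, 19, 24]; box-tests=9; leaf-entries=1; first=P14

== RESULT ==
[0, 12, 3, 4, 17, 23, 15, 19, 24]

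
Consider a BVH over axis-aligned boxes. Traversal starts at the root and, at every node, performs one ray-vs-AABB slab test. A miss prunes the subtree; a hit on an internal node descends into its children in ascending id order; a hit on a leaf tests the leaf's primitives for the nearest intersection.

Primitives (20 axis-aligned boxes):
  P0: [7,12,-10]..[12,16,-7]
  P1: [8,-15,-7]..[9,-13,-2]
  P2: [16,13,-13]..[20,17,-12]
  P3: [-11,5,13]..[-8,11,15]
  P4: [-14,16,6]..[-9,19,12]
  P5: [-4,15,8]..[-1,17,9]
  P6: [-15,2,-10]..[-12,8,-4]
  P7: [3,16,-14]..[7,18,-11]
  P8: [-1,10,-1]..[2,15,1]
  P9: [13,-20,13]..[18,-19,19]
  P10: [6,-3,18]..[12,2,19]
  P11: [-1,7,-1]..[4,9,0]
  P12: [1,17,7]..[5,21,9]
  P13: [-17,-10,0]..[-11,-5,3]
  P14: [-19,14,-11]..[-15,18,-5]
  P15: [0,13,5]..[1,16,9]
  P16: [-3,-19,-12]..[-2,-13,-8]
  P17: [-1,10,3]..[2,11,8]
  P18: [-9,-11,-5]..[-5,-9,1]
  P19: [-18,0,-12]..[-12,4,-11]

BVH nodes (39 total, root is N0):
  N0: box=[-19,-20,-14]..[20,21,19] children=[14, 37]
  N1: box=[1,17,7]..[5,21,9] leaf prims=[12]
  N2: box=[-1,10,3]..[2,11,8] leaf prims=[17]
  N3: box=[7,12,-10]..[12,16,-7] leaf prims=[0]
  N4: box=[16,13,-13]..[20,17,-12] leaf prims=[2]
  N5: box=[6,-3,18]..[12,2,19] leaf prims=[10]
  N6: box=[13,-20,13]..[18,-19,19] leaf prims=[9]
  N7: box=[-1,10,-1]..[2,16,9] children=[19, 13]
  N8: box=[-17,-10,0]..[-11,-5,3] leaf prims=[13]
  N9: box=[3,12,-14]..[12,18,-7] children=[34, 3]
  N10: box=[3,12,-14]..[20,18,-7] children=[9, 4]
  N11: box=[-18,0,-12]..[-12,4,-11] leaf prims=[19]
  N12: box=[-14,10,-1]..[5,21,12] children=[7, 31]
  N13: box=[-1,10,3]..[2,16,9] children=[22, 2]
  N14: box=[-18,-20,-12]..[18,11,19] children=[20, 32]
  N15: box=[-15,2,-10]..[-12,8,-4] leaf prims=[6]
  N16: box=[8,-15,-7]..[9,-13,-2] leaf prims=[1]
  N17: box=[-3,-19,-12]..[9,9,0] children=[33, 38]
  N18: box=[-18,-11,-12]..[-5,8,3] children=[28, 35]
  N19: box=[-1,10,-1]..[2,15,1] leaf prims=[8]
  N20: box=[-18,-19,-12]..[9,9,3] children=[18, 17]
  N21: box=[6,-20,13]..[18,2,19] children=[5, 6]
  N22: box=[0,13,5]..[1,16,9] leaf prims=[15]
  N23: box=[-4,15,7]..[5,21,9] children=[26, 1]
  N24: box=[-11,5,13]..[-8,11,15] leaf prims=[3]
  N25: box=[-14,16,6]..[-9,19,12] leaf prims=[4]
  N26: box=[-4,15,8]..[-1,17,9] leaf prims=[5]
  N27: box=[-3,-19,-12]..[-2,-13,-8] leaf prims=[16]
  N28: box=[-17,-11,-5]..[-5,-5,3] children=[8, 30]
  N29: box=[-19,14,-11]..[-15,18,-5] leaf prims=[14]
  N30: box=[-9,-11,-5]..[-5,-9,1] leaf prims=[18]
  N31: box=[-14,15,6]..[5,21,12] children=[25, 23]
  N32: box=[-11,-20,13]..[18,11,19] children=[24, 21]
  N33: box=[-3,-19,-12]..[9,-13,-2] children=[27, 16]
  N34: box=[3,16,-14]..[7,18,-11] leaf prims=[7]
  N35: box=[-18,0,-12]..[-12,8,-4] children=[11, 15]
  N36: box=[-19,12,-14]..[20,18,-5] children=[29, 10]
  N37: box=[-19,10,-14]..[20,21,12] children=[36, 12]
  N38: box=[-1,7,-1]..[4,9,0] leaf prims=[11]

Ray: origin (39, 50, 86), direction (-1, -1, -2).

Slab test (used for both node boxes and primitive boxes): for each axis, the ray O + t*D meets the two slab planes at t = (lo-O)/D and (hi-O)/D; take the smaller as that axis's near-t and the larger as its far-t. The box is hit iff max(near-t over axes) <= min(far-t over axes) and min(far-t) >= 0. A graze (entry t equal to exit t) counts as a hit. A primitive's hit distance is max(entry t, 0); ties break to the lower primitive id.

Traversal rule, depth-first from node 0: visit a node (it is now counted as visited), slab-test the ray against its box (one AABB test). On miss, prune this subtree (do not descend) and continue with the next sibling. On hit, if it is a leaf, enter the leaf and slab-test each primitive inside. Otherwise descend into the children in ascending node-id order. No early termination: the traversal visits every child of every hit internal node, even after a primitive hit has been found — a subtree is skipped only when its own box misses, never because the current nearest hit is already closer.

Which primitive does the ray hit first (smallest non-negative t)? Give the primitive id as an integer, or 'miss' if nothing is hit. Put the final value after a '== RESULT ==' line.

Trace the traversal:
N0 x:[19,58] y:[29,70] z:[67/2,50] -> hit [67/2,50], descend [14, 37]
  N14 x:[21,57] y:[39,70] z:[67/2,49] -> hit [39,49], descend [20, 32]
    N20 x:[30,57] y:[41,69] z:[83/2,49] -> hit [83/2,49], descend [17, 18]
      N17 x:[30,42] y:[41,69] z:[43,49] -> miss, prune
      N18 x:[44,57] y:[42,61] z:[83/2,49] -> hit [44,49], descend [28, 35]
        N28 x:[44,56] y:[55,61] z:[83/2,91/2] -> miss, prune
        N35 x:[51,57] y:[42,50] z:[45,49] -> miss, prune
    N32 x:[21,50] y:[39,70] z:[67/2,73/2] -> miss, prune
  N37 x:[19,58] y:[29,40] z:[37,50] -> hit [37,40], descend [12, 36]
    N12 x:[34,53] y:[29,40] z:[37,87/2] -> hit [37,40], descend [7, 31]
      N7 x:[37,40] y:[34,40] z:[77/2,87/2] -> hit [77/2,40], descend [13, 19]
        N13 x:[37,40] y:[34,40] z:[77/2,83/2] -> hit [77/2,40], descend [2, 22]
          N2 x:[37,40] y:[39,40] z:[39,83/2] -> hit [39,40] leaf, test {P17@t=39}
          N22 x:[38,39] y:[34,37] z:[77/2,81/2] -> miss, prune
        N19 x:[37,40] y:[35,40] z:[85/2,87/2] -> miss, prune
      N31 x:[34,53] y:[29,35] z:[37,40] -> miss, prune
    N36 x:[19,58] y:[32,38] z:[91/2,50] -> miss, prune

17 AABB tests over nodes [0, 14, 20, 17, 18, 28, 35, 32, 37, 12, 7, 13, 2, 22, 19, 31, 36]; 1 leaf entered; closest P17.

== RESULT ==
17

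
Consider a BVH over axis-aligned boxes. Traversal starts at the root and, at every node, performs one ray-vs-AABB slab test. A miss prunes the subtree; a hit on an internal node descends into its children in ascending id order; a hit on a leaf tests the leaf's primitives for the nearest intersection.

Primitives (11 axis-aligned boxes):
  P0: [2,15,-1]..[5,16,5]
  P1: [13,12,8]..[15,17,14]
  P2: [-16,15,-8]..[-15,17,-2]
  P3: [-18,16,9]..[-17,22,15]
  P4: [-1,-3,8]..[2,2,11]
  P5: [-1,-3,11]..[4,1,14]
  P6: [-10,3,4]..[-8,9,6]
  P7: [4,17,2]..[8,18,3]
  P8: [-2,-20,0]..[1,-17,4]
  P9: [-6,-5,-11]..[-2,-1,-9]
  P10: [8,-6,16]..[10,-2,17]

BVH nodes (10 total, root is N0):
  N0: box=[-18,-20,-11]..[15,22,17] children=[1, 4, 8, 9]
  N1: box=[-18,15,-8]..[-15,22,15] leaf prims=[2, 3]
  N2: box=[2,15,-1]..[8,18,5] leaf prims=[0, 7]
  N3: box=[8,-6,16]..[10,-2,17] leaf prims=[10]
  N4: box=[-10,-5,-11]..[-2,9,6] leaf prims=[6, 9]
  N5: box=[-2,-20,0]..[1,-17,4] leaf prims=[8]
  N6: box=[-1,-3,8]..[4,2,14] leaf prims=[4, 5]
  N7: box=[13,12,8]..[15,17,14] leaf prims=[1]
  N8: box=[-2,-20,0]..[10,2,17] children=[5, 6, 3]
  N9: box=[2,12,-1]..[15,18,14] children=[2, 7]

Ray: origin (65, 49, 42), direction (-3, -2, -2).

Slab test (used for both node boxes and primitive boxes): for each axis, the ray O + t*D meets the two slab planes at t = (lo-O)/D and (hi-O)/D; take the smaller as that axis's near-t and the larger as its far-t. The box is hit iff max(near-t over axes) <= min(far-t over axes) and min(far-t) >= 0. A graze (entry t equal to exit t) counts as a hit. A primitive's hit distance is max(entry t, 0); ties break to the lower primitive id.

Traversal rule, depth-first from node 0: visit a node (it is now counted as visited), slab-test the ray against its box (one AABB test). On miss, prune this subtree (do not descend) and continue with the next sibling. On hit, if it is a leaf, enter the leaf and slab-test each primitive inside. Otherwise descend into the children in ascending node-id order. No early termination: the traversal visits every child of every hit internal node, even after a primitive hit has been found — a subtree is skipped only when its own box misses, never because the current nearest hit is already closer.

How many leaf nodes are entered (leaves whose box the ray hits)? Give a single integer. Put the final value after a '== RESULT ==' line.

Trace the traversal:
N0 x:[50/3,83/3] y:[27/2,69/2] z:[25/2,53/2] -> hit [50/3,53/2], descend [1, 4, 8, 9]
  N1 x:[80/3,83/3] y:[27/2,17] z:[27/2,25] -> miss, prune
  N4 x:[67/3,25] y:[20,27] z:[18,53/2] -> hit [67/3,25] leaf, test {P6(miss), P9(miss)}
  N8 x:[55/3,67/3] y:[47/2,69/2] z:[25/2,21] -> miss, prune
  N9 x:[50/3,21] y:[31/2,37/2] z:[14,43/2] -> hit [50/3,37/2], descend [2, 7]
    N2 x:[19,21] y:[31/2,17] z:[37/2,43/2] -> miss, prune
    N7 x:[50/3,52/3] y:[16,37/2] z:[14,17] -> hit [50/3,17] leaf, test {P1@t=50/3}

Visited [0, 1, 4, 8, 9, 2, 7]. Tests: 7 box, 2 leaf. Nearest: P1.

== RESULT ==
2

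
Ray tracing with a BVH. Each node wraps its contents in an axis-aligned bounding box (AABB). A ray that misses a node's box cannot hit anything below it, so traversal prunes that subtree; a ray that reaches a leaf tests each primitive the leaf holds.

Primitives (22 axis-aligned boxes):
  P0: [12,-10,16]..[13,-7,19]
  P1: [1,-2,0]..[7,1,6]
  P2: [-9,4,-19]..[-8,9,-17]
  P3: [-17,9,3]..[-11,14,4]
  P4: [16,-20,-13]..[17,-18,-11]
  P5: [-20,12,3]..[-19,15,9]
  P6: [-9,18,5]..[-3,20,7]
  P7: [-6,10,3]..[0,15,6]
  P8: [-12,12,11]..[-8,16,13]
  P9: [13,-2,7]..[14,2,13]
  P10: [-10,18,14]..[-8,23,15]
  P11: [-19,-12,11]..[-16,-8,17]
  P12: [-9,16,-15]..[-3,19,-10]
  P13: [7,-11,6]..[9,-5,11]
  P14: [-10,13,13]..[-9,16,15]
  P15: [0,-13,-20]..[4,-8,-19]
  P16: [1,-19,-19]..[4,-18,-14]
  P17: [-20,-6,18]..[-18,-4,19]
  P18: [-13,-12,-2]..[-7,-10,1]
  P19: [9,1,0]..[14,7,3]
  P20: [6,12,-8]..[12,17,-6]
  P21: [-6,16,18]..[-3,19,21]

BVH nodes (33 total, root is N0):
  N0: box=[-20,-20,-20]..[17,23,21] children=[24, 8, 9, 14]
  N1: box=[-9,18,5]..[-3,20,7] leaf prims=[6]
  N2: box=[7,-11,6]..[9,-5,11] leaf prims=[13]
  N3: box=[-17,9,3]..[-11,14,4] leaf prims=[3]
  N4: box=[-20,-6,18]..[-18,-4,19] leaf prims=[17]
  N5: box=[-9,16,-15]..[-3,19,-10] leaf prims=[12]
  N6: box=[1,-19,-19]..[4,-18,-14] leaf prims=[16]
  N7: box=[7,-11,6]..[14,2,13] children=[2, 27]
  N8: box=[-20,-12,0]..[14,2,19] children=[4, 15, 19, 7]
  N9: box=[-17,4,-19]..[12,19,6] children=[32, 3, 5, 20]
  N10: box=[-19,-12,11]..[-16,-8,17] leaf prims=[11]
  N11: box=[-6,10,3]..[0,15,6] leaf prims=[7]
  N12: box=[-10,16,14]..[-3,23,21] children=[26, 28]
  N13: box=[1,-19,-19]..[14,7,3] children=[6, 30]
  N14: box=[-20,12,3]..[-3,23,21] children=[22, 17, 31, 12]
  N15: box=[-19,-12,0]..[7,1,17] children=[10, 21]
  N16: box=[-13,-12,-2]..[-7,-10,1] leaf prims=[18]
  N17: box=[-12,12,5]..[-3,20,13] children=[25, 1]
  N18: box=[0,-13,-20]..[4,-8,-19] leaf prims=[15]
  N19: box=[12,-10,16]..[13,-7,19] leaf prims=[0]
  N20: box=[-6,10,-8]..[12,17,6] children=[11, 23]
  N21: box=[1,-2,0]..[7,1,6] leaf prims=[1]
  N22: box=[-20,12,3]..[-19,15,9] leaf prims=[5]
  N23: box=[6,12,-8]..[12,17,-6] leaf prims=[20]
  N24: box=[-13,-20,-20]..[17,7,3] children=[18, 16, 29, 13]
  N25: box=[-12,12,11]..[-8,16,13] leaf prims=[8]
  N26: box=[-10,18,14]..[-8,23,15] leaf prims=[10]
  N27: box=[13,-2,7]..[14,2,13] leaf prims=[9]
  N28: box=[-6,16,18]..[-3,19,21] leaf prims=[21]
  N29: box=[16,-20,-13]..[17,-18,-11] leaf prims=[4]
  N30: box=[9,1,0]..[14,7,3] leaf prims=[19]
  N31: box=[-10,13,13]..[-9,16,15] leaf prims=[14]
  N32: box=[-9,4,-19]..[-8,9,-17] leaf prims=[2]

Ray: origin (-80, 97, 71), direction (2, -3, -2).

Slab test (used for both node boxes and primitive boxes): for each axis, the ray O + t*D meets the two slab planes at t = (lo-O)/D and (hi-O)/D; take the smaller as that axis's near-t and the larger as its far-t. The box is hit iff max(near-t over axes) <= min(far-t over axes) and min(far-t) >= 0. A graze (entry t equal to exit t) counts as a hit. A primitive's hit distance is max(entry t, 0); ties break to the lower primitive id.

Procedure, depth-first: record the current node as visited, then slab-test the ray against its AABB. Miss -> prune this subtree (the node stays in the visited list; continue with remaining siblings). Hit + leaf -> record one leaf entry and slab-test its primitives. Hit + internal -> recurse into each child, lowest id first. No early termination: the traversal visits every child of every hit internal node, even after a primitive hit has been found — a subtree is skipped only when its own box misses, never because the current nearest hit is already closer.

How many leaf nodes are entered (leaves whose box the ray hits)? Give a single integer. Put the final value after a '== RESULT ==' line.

Walk:
N0 x:[30,97/2] y:[74/3,39] z:[25,91/2] -> hit [30,39], descend [8, 9, 14, 24]
  N8 x:[30,47] y:[95/3,109/3] z:[26,71/2] -> hit [95/3,71/2], descend [4, 7, 15, 19]
    N4 x:[30,31] y:[101/3,103/3] z:[26,53/2] -> miss, prune
    N7 x:[87/2,47] y:[95/3,36] z:[29,65/2] -> miss, prune
    N15 x:[61/2,87/2] y:[32,109/3] z:[27,71/2] -> hit [32,71/2], descend [10, 21]
      N10 x:[61/2,32] y:[35,109/3] z:[27,30] -> miss, prune
      N21 x:[81/2,87/2] y:[32,33] z:[65/2,71/2] -> miss, prune
    N19 x:[46,93/2] y:[104/3,107/3] z:[26,55/2] -> miss, prune
  N9 x:[63/2,46] y:[26,31] z:[65/2,45] -> miss, prune
  N14 x:[30,77/2] y:[74/3,85/3] z:[25,34] -> miss, prune
  N24 x:[67/2,97/2] y:[30,39] z:[34,91/2] -> hit [34,39], descend [13, 16, 18, 29]
    N13 x:[81/2,47] y:[30,116/3] z:[34,45] -> miss, prune
    N16 x:[67/2,73/2] y:[107/3,109/3] z:[35,73/2] -> hit [107/3,109/3] leaf, test {P18@t=107/3}
    N18 x:[40,42] y:[35,110/3] z:[45,91/2] -> miss, prune
    N29 x:[48,97/2] y:[115/3,39] z:[41,42] -> miss, prune

15 AABB tests over nodes [0, 8, 4, 7, 15, 10, 21, 19, 9, 14, 24, 13, 16, 18, 29]; 1 leaf entered; closest P18.

== RESULT ==
1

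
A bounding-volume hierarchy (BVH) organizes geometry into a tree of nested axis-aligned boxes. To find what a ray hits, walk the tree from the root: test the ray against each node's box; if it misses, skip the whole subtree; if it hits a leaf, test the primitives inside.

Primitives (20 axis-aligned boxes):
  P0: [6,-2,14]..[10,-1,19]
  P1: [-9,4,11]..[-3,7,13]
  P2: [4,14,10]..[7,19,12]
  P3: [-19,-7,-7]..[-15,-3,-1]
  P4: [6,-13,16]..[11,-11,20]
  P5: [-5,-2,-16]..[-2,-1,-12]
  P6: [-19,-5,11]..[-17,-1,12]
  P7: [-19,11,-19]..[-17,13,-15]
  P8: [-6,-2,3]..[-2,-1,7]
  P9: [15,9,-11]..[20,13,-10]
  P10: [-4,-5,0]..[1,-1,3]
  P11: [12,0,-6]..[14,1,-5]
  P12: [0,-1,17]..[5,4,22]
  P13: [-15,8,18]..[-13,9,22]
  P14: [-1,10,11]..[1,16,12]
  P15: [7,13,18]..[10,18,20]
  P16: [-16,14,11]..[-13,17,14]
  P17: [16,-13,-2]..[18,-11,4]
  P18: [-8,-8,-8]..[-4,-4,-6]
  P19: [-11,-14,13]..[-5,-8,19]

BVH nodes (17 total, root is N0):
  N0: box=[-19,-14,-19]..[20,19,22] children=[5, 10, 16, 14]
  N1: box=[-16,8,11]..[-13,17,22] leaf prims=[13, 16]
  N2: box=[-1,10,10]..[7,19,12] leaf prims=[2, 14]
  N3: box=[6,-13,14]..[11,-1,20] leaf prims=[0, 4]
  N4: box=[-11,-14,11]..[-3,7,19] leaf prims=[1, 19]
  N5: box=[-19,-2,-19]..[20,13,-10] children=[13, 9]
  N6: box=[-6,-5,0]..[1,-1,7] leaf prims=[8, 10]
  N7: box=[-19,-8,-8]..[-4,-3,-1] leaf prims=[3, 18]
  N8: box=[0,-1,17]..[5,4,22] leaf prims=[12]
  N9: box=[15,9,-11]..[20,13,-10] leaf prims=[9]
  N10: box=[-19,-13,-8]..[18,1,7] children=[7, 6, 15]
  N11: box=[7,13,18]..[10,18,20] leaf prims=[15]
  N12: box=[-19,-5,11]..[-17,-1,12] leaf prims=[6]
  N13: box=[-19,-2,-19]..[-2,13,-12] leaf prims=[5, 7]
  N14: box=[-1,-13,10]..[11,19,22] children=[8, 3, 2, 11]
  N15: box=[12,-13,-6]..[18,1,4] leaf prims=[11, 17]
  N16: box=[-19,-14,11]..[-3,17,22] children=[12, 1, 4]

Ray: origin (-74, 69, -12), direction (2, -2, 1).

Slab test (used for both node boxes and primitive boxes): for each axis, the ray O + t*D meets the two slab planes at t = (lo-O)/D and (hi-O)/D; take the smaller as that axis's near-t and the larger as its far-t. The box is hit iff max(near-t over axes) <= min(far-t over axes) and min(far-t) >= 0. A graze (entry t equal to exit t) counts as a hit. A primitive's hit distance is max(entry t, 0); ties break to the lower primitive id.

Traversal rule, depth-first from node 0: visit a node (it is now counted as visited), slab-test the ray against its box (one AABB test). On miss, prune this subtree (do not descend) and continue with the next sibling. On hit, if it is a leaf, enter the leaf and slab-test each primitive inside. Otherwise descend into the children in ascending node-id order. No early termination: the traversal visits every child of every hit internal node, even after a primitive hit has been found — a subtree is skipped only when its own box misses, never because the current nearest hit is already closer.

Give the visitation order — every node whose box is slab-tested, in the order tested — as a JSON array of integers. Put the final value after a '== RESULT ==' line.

Trace the traversal:
N0 x:[55/2,47] y:[25,83/2] z:[-7,34] -> hit [55/2,34], descend [5, 10, 14, 16]
  N5 x:[55/2,47] y:[28,71/2] z:[-7,2] -> miss, prune
  N10 x:[55/2,46] y:[34,41] z:[4,19] -> miss, prune
  N14 x:[73/2,85/2] y:[25,41] z:[22,34] -> miss, prune
  N16 x:[55/2,71/2] y:[26,83/2] z:[23,34] -> hit [55/2,34], descend [1, 4, 12]
    N1 x:[29,61/2] y:[26,61/2] z:[23,34] -> hit [29,61/2] leaf, test {P13@t=30, P16(miss)}
    N4 x:[63/2,71/2] y:[31,83/2] z:[23,31] -> miss, prune
    N12 x:[55/2,57/2] y:[35,37] z:[23,24] -> miss, prune

order=[0, 5, 10, 14, 16, 1, 4, 12]  |boxes|=8  |leaves|=1  hit=P13

== RESULT ==
[0, 5, 10, 14, 16, 1, 4, 12]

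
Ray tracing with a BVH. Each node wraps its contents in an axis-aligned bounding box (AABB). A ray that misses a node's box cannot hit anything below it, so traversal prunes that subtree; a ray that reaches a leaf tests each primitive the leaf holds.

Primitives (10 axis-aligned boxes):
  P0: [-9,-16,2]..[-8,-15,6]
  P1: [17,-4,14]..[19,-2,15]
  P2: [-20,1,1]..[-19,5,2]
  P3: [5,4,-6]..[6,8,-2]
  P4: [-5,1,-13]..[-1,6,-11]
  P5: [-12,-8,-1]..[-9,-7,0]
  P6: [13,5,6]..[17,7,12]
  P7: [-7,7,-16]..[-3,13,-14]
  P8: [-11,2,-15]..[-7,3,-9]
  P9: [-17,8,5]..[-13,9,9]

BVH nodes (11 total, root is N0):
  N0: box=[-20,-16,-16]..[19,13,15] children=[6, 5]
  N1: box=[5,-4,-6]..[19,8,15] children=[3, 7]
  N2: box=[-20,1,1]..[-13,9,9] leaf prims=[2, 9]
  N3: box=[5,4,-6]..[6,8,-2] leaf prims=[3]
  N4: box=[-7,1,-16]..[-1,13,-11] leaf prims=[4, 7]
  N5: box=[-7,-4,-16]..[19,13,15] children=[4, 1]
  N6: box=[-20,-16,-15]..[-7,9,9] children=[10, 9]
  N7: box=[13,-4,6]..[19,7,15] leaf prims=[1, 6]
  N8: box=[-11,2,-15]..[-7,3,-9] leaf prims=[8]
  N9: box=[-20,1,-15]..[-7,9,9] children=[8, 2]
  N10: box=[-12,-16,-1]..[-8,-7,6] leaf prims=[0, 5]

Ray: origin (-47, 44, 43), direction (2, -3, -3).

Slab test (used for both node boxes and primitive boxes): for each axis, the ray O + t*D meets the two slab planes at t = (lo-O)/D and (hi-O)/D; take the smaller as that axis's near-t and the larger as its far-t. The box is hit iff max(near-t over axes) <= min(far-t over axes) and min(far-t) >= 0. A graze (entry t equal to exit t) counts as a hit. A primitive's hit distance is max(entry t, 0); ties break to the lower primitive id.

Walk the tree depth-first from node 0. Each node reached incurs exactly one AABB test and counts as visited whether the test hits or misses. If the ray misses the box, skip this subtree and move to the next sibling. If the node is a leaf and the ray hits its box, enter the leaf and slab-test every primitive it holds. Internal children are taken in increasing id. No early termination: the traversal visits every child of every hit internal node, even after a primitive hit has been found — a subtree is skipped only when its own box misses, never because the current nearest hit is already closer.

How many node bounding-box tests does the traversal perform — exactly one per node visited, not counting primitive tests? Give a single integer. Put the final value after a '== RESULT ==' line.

Trace the traversal:
N0 x:[27/2,33] y:[31/3,20] z:[28/3,59/3] -> hit [27/2,59/3], descend [5, 6]
  N5 x:[20,33] y:[31/3,16] z:[28/3,59/3] -> miss, prune
  N6 x:[27/2,20] y:[35/3,20] z:[34/3,58/3] -> hit [27/2,58/3], descend [9, 10]
    N9 x:[27/2,20] y:[35/3,43/3] z:[34/3,58/3] -> hit [27/2,43/3], descend [2, 8]
      N2 x:[27/2,17] y:[35/3,43/3] z:[34/3,14] -> hit [27/2,14] leaf, test {P2@t=41/3, P9(miss)}
      N8 x:[18,20] y:[41/3,14] z:[52/3,58/3] -> miss, prune
    N10 x:[35/2,39/2] y:[17,20] z:[37/3,44/3] -> miss, prune

7 AABB tests over nodes [0, 5, 6, 9, 2, 8, 10]; 1 leaf entered; closest P2.

== RESULT ==
7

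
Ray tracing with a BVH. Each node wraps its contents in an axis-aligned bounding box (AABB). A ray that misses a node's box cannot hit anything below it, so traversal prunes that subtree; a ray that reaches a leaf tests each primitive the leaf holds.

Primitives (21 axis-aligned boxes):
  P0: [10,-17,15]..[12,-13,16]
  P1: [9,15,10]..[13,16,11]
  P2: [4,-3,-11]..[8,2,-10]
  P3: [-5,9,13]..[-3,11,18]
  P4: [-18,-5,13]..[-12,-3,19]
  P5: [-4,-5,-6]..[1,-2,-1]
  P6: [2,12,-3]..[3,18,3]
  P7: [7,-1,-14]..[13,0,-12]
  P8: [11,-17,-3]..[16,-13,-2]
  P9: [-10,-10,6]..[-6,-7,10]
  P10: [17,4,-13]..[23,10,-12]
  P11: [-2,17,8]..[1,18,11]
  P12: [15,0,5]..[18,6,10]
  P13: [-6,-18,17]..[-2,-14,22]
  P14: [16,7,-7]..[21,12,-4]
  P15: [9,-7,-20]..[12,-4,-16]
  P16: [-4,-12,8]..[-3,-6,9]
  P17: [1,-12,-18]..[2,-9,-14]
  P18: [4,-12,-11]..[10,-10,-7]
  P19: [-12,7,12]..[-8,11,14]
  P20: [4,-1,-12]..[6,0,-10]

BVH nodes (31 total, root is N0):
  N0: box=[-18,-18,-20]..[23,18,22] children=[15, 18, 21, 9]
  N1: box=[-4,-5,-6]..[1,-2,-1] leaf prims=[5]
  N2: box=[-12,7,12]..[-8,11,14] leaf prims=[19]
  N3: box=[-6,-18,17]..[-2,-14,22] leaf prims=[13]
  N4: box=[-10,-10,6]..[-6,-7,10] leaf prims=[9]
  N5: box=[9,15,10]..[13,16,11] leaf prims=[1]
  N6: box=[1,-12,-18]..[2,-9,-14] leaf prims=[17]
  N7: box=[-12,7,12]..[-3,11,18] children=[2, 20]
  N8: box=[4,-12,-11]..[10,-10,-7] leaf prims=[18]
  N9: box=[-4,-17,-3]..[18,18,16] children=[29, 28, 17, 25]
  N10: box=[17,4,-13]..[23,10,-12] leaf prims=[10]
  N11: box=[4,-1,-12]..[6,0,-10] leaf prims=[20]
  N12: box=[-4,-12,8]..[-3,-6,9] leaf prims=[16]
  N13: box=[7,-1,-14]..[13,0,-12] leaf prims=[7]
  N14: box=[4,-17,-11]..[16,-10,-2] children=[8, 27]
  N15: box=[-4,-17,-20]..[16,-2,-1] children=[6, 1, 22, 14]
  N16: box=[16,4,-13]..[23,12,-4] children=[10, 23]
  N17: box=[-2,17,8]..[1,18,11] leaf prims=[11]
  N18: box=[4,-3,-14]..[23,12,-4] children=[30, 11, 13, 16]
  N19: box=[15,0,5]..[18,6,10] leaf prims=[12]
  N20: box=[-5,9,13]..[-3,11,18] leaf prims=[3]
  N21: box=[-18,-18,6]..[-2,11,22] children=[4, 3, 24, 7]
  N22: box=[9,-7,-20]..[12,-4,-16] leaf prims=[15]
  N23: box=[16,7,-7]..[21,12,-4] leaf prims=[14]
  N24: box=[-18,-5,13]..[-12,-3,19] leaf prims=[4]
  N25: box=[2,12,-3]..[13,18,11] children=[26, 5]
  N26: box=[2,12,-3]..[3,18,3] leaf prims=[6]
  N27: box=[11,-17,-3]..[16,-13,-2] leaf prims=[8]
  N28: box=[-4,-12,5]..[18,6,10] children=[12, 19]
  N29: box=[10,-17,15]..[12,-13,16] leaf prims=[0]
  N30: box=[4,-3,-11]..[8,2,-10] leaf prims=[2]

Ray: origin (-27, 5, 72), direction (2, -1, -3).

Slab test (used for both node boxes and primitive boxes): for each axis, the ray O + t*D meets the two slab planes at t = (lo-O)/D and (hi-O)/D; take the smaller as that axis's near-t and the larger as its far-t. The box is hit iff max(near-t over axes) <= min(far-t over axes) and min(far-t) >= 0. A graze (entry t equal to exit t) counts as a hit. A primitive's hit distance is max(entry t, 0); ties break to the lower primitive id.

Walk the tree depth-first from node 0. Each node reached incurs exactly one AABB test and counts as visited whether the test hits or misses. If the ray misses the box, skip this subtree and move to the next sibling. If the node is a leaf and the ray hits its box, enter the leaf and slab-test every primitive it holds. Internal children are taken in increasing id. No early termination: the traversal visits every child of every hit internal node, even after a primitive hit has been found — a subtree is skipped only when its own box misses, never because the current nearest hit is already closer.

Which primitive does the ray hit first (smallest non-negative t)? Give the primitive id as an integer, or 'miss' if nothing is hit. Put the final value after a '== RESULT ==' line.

Trace the traversal:
N0 x:[9/2,25] y:[-13,23] z:[50/3,92/3] -> hit [50/3,23], descend [9, 15, 18, 21]
  N9 x:[23/2,45/2] y:[-13,22] z:[56/3,25] -> hit [56/3,22], descend [17, 25, 28, 29]
    N17 x:[25/2,14] y:[-13,-12] z:[61/3,64/3] -> miss, prune
    N25 x:[29/2,20] y:[-13,-7] z:[61/3,25] -> miss, prune
    N28 x:[23/2,45/2] y:[-1,17] z:[62/3,67/3] -> miss, prune
    N29 x:[37/2,39/2] y:[18,22] z:[56/3,19] -> hit [56/3,19] leaf, test {P0@t=56/3}
  N15 x:[23/2,43/2] y:[7,22] z:[73/3,92/3] -> miss, prune
  N18 x:[31/2,25] y:[-7,8] z:[76/3,86/3] -> miss, prune
  N21 x:[9/2,25/2] y:[-6,23] z:[50/3,22] -> miss, prune

order=[0, 9, 17, 25, 28, 29, 15, 18, 21]  |boxes|=9  |leaves|=1  hit=P0

== RESULT ==
0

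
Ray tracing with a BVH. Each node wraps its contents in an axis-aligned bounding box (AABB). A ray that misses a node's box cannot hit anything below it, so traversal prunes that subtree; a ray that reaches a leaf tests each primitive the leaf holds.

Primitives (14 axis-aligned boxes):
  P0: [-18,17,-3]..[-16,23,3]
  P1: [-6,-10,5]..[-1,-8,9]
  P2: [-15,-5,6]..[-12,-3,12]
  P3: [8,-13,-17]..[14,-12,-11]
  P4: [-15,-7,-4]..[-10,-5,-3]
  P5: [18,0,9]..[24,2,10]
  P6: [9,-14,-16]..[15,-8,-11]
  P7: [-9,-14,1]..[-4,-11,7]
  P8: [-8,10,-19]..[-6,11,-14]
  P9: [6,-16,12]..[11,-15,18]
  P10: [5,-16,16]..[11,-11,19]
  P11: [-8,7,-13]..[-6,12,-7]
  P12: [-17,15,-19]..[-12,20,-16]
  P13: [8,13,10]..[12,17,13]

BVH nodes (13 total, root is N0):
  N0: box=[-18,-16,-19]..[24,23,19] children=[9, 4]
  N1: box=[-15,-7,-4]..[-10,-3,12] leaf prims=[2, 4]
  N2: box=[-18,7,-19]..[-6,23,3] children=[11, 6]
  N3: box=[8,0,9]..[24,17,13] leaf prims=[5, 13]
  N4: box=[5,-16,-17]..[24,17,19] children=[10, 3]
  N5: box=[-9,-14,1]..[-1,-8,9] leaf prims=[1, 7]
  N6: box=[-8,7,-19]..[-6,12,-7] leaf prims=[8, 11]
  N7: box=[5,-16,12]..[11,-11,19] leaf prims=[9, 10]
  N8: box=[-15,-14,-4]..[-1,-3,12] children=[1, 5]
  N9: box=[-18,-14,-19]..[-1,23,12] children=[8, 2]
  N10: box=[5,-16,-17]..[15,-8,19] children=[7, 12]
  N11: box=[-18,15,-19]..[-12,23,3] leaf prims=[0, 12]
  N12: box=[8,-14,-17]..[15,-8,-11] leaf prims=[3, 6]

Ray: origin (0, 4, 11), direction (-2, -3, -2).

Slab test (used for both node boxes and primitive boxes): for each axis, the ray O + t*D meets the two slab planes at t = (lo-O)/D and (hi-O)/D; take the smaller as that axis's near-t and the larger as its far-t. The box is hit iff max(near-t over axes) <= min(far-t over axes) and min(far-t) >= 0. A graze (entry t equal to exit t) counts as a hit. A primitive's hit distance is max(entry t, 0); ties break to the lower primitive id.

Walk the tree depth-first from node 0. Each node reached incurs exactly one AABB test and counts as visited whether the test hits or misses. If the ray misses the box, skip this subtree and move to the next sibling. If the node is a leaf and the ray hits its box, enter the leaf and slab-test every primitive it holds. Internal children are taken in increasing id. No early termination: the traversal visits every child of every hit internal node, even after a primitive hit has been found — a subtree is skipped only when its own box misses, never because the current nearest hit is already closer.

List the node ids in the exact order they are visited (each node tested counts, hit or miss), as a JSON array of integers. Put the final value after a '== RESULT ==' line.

Walk:
N0 x:[-12,9] y:[-19/3,20/3] z:[-4,15] -> hit [-4,20/3], descend [4, 9]
  N4 x:[-12,-5/2] y:[-13/3,20/3] z:[-4,14] -> miss, prune
  N9 x:[1/2,9] y:[-19/3,6] z:[-1/2,15] -> hit [1/2,6], descend [2, 8]
    N2 x:[3,9] y:[-19/3,-1] z:[4,15] -> miss, prune
    N8 x:[1/2,15/2] y:[7/3,6] z:[-1/2,15/2] -> hit [7/3,6], descend [1, 5]
      N1 x:[5,15/2] y:[7/3,11/3] z:[-1/2,15/2] -> miss, prune
      N5 x:[1/2,9/2] y:[4,6] z:[1,5] -> hit [4,9/2] leaf, test {P1(miss), P7(miss)}

Visited [0, 4, 9, 2, 8, 1, 5]. Tests: 7 box, 1 leaf. Nearest: miss.

== RESULT ==
[0, 4, 9, 2, 8, 1, 5]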